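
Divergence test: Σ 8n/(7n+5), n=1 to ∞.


lim(n→∞) 8n/(7n+5) = 8/7 = 8/7  (divide numerator and denominator by n)
lim aₙ = 8/7 ≠ 0 → series DIVERGES

Diverges (lim aₙ = 8/7 ≠ 0)


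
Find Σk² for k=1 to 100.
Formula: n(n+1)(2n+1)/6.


n = 100
n(n+1)(2n+1)/6 = 100×101×201/6
= 2030100/6 = 338350

Σk² = 338350


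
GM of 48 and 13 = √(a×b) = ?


GM = √(48×13) = √624 = 24.98

GM = 24.98


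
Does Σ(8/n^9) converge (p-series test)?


p-series test: Σ c/n^p converges if p > 1, diverges if p ≤ 1 (constant c > 0 doesn't affect convergence).
p = 9
9 > 1 → CONVERGES

Converges (p = 9 > 1)


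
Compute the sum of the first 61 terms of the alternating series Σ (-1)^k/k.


S = -1 + 1/2 - 1/3 + 1/4 - 1/5 + 1/6 - 1/7 + 1/8 ± ...
= -0.7013
(Full series converges to -ln(2) ≈ -0.6931)

S_61 = -0.7013


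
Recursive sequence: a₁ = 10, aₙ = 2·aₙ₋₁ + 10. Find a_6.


Computing step by step:
a_1 = 10
a_2 = 30
a_3 = 70
a_4 = 150
a_5 = 310
a_6 = 630


a_6 = 630


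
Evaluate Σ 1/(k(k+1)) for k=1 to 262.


1/(k(k+1)) = 1/k - 1/(k+1) (partial fractions)
Telescoping: Σ = 1 - 1/263 = 262/263

Sum = 262/263


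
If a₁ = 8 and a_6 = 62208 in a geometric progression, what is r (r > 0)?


r^(n-1) = aₙ/a₁
r^5 = 62208/8 = 7776
r = 7776^(1/5)
= 6

r = 6


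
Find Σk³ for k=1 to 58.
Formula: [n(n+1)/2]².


n(n+1)/2 = 58×59/2 = 1711
Σk³ = 1711² = 2927521

Σk³ = 2927521


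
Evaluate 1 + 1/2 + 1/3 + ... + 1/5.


H_5 = 1/1 + 1/2 + 1/3 + 1/4 + 1/5
= 137/60
≈ 2.2833

H_5 = 137/60 ≈ 2.2833


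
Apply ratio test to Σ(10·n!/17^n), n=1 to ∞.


aₙ = 10·n!/17^n
a_{n+1}/aₙ = (n+1)!/17^(n+1) × 17^n/n!  (constant 10 cancels)
= (n+1)/17
L = lim(n→∞) (n+1)/17 = ∞
L > 1 → series DIVERGES

Diverges (ratio test: L = ∞ > 1)


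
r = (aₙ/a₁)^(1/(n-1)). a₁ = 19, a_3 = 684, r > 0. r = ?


r^(n-1) = aₙ/a₁
r^2 = 684/19 = 36
r = 36^(1/2)
= ±6; taking r > 0 gives r = 6

r = 6


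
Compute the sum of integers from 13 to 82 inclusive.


Σₖ₌13^82 k = Σₖ₌₁^82 k − Σₖ₌₁^12 k
= 82·83/2 − 12·13/2
= 3403 − 78 = 3325

Σk = 3325


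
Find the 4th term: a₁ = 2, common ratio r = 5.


aₙ = a₁·r^(n-1)
= 2×5^3
= 2×125
= 250

a_4 = 250


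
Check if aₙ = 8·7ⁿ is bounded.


aₙ = 8·7ⁿ → as n→∞, aₙ→∞ (since base 7 > 1)
No finite upper bound exists
The sequence is UNBOUNDED

Unbounded (aₙ → ∞ as n → ∞)


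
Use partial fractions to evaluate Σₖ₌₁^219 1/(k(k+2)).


1/(k(k+2)) = (1/2)·(1/k - 1/(k+2)) (partial fractions)
Telescoping: Σ = (1/2)·(1 + 1/2 - 1/220 - 1/221) = 72489/97240

Sum = 72489/97240


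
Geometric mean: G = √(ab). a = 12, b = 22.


GM = √(12×22) = √264 = 16.2481

GM = 16.2481


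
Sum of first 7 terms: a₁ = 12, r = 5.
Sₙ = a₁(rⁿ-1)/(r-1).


Sₙ = 12×(5^7 - 1)/(5 - 1)
= 12×(78125 - 1)/4
= 12×78124/4
= 234372

S_7 = 234372


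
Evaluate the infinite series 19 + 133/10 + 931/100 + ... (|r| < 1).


S∞ = a₁/(1-r) = 19/(1 - 7/10)
= 19/(3/10)
= 190/3

S∞ = 190/3


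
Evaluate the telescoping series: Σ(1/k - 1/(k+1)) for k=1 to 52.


Telescoping: adjacent terms cancel.
= 1/1 - 1/53
= 1 - 1/53 = 52/53

Sum = 52/53


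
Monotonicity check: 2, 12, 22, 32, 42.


Differences: 10, 10, 10, 10
All differences > 0 → strictly INCREASING

Monotonically increasing


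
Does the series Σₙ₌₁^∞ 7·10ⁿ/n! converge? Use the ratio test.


aₙ = 7·10^n/n!
a_{n+1}/aₙ = 10^(n+1)/(n+1)! × n!/10^n  (constant 7 cancels)
= 10/(n+1)
L = lim(n→∞) 10/(n+1) = 0
L < 1 → series CONVERGES

Converges (ratio test: L = 0 < 1)


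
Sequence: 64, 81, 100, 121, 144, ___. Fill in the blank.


Pattern: perfect squares: n²
Terms: 64, 81, 100, 121, 144
Next term = 169

Next term = 169


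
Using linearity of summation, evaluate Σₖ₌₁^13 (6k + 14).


Σ(6k+14) = 6·Σk + 14·n
= 6·91 + 14·13
= 546 + 182 = 728

Σ = 728


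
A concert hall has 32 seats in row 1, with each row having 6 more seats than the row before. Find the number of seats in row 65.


aₙ = a₁ + (n-1)d
= 32 + (65-1)×6
= 32 + 384
= 416

a_65 = 416


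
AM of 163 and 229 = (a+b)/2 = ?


AM = (163 + 229)/2 = 392/2 = 196

AM = 196


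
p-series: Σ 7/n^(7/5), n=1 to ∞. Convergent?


p-series test: Σ c/n^p converges if p > 1, diverges if p ≤ 1 (constant c > 0 doesn't affect convergence).
p = 7/5
7/5 > 1 → CONVERGES

Converges (p = 7/5 > 1)


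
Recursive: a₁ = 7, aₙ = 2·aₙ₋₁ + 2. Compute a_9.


Computing step by step:
a_1 = 7
a_2 = 16
a_3 = 34
a_4 = 70
a_5 = 142
a_6 = 286
a_7 = 574
a_8 = 1150
a_9 = 2302


a_9 = 2302


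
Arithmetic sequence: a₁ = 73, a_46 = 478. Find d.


d = (aₙ - a₁)/(n-1)
= (478 - 73)/(46-1)
= 405/45 = 9

d = 9


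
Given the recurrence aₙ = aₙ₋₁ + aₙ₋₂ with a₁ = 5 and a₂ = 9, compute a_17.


Computing iteratively: 5, 9, 14, 23, 37, 60, 97, 157, 254, 411, 665, 1076, ...
a_17 = 11933

a_17 = 11933


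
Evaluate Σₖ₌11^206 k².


Σₖ₌11^206 k² = Σₖ₌₁^206 k² − Σₖ₌₁^10 k²
= 206·207·413/6 − 10·11·21/6
= 2935191 − 385 = 2934806

Σk² = 2934806


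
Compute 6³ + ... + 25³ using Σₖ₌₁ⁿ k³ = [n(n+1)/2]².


Σₖ₌6^25 k³ = [25·26/2]² − [5·6/2]²
= 105625 − 225 = 105400

Σk³ = 105400


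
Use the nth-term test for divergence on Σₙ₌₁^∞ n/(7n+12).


lim(n→∞) n/(7n+12) = 1/7 = 1/7  (divide numerator and denominator by n)
lim aₙ = 1/7 ≠ 0 → series DIVERGES

Diverges (lim aₙ = 1/7 ≠ 0)


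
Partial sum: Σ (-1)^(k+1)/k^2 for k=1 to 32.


S = 1 - 1/4 + 1/9 - 1/16 + 1/25 - 1/36 + 1/49 - 1/64 ± ...
= 0.822
(Full series converges to +π²/12 ≈ +0.8225)

S_32 = 0.822


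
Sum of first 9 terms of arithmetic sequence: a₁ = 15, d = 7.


aₙ = 15 + (9-1)×7 = 71
Sₙ = n(a₁+aₙ)/2 = 9×(15+71)/2
= 9×86/2 = 387

S_9 = 387


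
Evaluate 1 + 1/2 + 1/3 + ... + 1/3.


H_3 = 1/1 + 1/2 + 1/3
= 11/6
≈ 1.8333

H_3 = 11/6 ≈ 1.8333


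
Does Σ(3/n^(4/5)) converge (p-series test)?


p-series test: Σ c/n^p converges if p > 1, diverges if p ≤ 1 (constant c > 0 doesn't affect convergence).
p = 4/5
4/5 ≤ 1 → DIVERGES

Diverges (p = 4/5 ≤ 1)


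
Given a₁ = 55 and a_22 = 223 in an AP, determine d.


d = (aₙ - a₁)/(n-1)
= (223 - 55)/(22-1)
= 168/21 = 8

d = 8


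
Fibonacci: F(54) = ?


Fibonacci sequence: 1, 1, 2, 3, 5, 8, 13, 21, 34, 55, 89, ...
F(54) = 86267571272

F(54) = 86267571272


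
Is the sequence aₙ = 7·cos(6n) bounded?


For all n, -1 ≤ cos(6n) ≤ 1, so -7 ≤ 7·cos(6n) ≤ 7
Lower bound: -7, Upper bound: 7
The sequence IS bounded

Bounded (-7 ≤ aₙ ≤ 7)


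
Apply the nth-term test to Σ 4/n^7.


lim(n→∞) 4/n^7 = 0
lim aₙ = 0 → nth-term test is INCONCLUSIVE
(Need other tests; this is actually a convergent p-series with p=7 > 1)

Inconclusive (lim aₙ = 0; need another test)


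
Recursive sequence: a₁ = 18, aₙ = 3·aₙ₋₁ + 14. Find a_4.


Computing step by step:
a_1 = 18
a_2 = 68
a_3 = 218
a_4 = 668


a_4 = 668


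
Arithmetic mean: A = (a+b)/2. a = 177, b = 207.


AM = (177 + 207)/2 = 384/2 = 192

AM = 192


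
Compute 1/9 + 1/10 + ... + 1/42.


Σₖ₌9^42 1/k = 1/9 + 1/10 + 1/11 + ... + 1/42
= 32040254434491593/19914562703599200
≈ 1.6089

Sum = 32040254434491593/19914562703599200 ≈ 1.6089


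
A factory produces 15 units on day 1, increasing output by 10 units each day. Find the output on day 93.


aₙ = a₁ + (n-1)d
= 15 + (93-1)×10
= 15 + 920
= 935

a_93 = 935


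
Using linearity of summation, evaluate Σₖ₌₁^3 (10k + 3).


Σ(10k+3) = 10·Σk + 3·n
= 10·6 + 3·3
= 60 + 9 = 69

Σ = 69


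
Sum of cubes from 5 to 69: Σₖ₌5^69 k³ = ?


Σₖ₌5^69 k³ = [69·70/2]² − [4·5/2]²
= 5832225 − 100 = 5832125

Σk³ = 5832125


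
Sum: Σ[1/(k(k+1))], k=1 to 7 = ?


1/(k(k+1)) = 1/k - 1/(k+1) (partial fractions)
Telescoping: Σ = 1 - 1/8 = 7/8

Sum = 7/8


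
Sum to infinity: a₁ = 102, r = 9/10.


S∞ = a₁/(1-r) = 102/(1 - 9/10)
= 102/(1/10)
= 1020

S∞ = 1020


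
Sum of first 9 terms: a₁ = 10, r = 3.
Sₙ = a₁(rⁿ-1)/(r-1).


Sₙ = 10×(3^9 - 1)/(3 - 1)
= 10×(19683 - 1)/2
= 10×19682/2
= 98410

S_9 = 98410


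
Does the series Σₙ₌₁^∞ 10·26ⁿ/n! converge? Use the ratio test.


aₙ = 10·26^n/n!
a_{n+1}/aₙ = 26^(n+1)/(n+1)! × n!/26^n  (constant 10 cancels)
= 26/(n+1)
L = lim(n→∞) 26/(n+1) = 0
L < 1 → series CONVERGES

Converges (ratio test: L = 0 < 1)


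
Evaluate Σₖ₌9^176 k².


Σₖ₌9^176 k² = Σₖ₌₁^176 k² − Σₖ₌₁^8 k²
= 176·177·353/6 − 8·9·17/6
= 1832776 − 204 = 1832572

Σk² = 1832572


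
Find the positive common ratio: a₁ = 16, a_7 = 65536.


r^(n-1) = aₙ/a₁
r^6 = 65536/16 = 4096
r = 4096^(1/6)
= ±4; taking r > 0 gives r = 4

r = 4


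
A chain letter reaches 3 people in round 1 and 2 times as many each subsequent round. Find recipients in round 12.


aₙ = a₁·r^(n-1)
= 3×2^11
= 3×2048
= 6144

a_12 = 6144


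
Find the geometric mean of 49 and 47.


GM = √(49×47) = √2303 = 47.9896

GM = 47.9896


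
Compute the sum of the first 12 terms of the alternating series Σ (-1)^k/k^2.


S = -1 + 1/4 - 1/9 + 1/16 - 1/25 + 1/36 - 1/49 + 1/64 ± ...
= -0.8193
(Full series converges to -π²/12 ≈ -0.8225)

S_12 = -0.8193


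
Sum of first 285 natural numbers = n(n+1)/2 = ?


n(n+1)/2 = 285×286/2 = 81510/2 = 40755

Σk = 40755


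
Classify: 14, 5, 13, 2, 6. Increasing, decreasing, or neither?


Differences: -9, 8, -11, 4
Difference at position 2 is +8 (> 0) but position 1 is -9 (< 0) — sequence both rises and falls
→ NOT monotonic

Not monotonic


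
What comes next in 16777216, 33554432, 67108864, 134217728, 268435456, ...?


Pattern: powers of 2: 2ⁿ
Terms: 16777216, 33554432, 67108864, 134217728, 268435456
Next term = 536870912

Next term = 536870912


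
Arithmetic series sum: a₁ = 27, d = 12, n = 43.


aₙ = 27 + (43-1)×12 = 531
Sₙ = n(a₁+aₙ)/2 = 43×(27+531)/2
= 43×558/2 = 11997

S_43 = 11997


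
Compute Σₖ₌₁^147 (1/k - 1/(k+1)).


Telescoping: adjacent terms cancel.
= 1/1 - 1/148
= 1 - 1/148 = 147/148

Sum = 147/148


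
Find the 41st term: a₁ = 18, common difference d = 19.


aₙ = a₁ + (n-1)d
= 18 + (41-1)×19
= 18 + 760
= 778

a_41 = 778


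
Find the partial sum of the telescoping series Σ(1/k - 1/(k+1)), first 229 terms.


Telescoping: adjacent terms cancel.
= 1/1 - 1/230
= 1 - 1/230 = 229/230

Sum = 229/230


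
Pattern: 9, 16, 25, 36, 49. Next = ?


Pattern: perfect squares: n²
Terms: 9, 16, 25, 36, 49
Next term = 64

Next term = 64


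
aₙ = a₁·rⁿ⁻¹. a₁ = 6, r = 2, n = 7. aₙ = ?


aₙ = a₁·r^(n-1)
= 6×2^6
= 6×64
= 384

a_7 = 384


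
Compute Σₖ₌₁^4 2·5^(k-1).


Sₙ = 2×(5^4 - 1)/(5 - 1)
= 2×(625 - 1)/4
= 2×624/4
= 312

S_4 = 312


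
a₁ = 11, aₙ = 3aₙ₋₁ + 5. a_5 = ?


Computing step by step:
a_1 = 11
a_2 = 38
a_3 = 119
a_4 = 362
a_5 = 1091


a_5 = 1091


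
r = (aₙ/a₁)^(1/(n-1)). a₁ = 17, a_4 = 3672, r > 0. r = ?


r^(n-1) = aₙ/a₁
r^3 = 3672/17 = 216
r = 216^(1/3)
= 6

r = 6


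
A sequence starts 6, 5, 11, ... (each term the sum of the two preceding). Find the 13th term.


Computing iteratively: 6, 5, 11, 16, 27, 43, 70, 113, 183, 296, 479, 775, ...
a_13 = 1254

a_13 = 1254


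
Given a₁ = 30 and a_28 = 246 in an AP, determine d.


d = (aₙ - a₁)/(n-1)
= (246 - 30)/(28-1)
= 216/27 = 8

d = 8


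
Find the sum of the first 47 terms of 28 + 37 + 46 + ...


aₙ = 28 + (47-1)×9 = 442
Sₙ = n(a₁+aₙ)/2 = 47×(28+442)/2
= 47×470/2 = 11045

S_47 = 11045


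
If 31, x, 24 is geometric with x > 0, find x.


GM = √(31×24) = √744 = 27.2764

GM = 27.2764


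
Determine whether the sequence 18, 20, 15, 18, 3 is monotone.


Differences: 2, -5, 3, -15
Difference at position 1 is +2 (> 0) but position 2 is -5 (< 0) — sequence both rises and falls
→ NOT monotonic

Not monotonic


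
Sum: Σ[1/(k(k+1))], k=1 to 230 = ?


1/(k(k+1)) = 1/k - 1/(k+1) (partial fractions)
Telescoping: Σ = 1 - 1/231 = 230/231

Sum = 230/231


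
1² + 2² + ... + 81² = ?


n = 81
n(n+1)(2n+1)/6 = 81×82×163/6
= 1082646/6 = 180441

Σk² = 180441


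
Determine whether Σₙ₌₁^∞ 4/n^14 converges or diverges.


p-series test: Σ c/n^p converges if p > 1, diverges if p ≤ 1 (constant c > 0 doesn't affect convergence).
p = 14
14 > 1 → CONVERGES

Converges (p = 14 > 1)


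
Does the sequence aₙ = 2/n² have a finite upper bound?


a₁ = 2, a₂ = 2/4, a₃ = 2/9, ...
0 < aₙ ≤ 2 for all n ≥ 1
The sequence IS bounded

Bounded (0 < aₙ ≤ 2)


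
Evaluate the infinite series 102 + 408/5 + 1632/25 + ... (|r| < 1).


S∞ = a₁/(1-r) = 102/(1 - 4/5)
= 102/(1/5)
= 510

S∞ = 510


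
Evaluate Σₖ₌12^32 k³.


Σₖ₌12^32 k³ = [32·33/2]² − [11·12/2]²
= 278784 − 4356 = 274428

Σk³ = 274428


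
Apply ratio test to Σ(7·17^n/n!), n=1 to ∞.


aₙ = 7·17^n/n!
a_{n+1}/aₙ = 17^(n+1)/(n+1)! × n!/17^n  (constant 7 cancels)
= 17/(n+1)
L = lim(n→∞) 17/(n+1) = 0
L < 1 → series CONVERGES

Converges (ratio test: L = 0 < 1)


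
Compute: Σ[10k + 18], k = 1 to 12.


Σ(10k+18) = 10·Σk + 18·n
= 10·78 + 18·12
= 780 + 216 = 996

Σ = 996


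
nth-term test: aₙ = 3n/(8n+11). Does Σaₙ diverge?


lim(n→∞) 3n/(8n+11) = 3/8 = 3/8  (divide numerator and denominator by n)
lim aₙ = 3/8 ≠ 0 → series DIVERGES

Diverges (lim aₙ = 3/8 ≠ 0)


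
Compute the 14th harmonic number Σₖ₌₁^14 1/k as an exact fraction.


H_14 = 1/1 + 1/2 + 1/3 + ... + 1/14
= 1171733/360360
≈ 3.2516

H_14 = 1171733/360360 ≈ 3.2516


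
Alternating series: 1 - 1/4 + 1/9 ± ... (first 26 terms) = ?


S = 1 - 1/4 + 1/9 - 1/16 + 1/25 - 1/36 + 1/49 - 1/64 ± ...
= 0.8218
(Full series converges to +π²/12 ≈ +0.8225)

S_26 = 0.8218


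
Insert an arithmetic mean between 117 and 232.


AM = (117 + 232)/2 = 349/2 = 174.5

AM = 174.5


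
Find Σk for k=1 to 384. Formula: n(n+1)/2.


n(n+1)/2 = 384×385/2 = 147840/2 = 73920

Σk = 73920


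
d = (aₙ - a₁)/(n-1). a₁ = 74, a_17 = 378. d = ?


d = (aₙ - a₁)/(n-1)
= (378 - 74)/(17-1)
= 304/16 = 19

d = 19


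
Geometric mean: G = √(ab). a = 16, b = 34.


GM = √(16×34) = √544 = 23.3238

GM = 23.3238


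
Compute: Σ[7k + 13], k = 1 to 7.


Σ(7k+13) = 7·Σk + 13·n
= 7·28 + 13·7
= 196 + 91 = 287

Σ = 287


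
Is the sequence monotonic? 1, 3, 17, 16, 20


Differences: 2, 14, -1, 4
Difference at position 1 is +2 (> 0) but position 3 is -1 (< 0) — sequence both rises and falls
→ NOT monotonic

Not monotonic


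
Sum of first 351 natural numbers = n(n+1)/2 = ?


n(n+1)/2 = 351×352/2 = 123552/2 = 61776

Σk = 61776


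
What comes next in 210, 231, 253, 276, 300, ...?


Pattern: triangular numbers: n(n+1)/2
Terms: 210, 231, 253, 276, 300
Next term = 325

Next term = 325


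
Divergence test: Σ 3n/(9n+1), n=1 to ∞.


lim(n→∞) 3n/(9n+1) = 3/9 = 1/3  (divide numerator and denominator by n)
lim aₙ = 1/3 ≠ 0 → series DIVERGES

Diverges (lim aₙ = 1/3 ≠ 0)


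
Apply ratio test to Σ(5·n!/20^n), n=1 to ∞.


aₙ = 5·n!/20^n
a_{n+1}/aₙ = (n+1)!/20^(n+1) × 20^n/n!  (constant 5 cancels)
= (n+1)/20
L = lim(n→∞) (n+1)/20 = ∞
L > 1 → series DIVERGES

Diverges (ratio test: L = ∞ > 1)


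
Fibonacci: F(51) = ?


Fibonacci sequence: 1, 1, 2, 3, 5, 8, 13, 21, 34, 55, 89, ...
F(51) = 20365011074

F(51) = 20365011074


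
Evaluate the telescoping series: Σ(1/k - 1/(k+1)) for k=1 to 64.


Telescoping: adjacent terms cancel.
= 1/1 - 1/65
= 1 - 1/65 = 64/65

Sum = 64/65


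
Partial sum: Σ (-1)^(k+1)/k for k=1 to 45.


S = 1 - 1/2 + 1/3 - 1/4 + 1/5 - 1/6 + 1/7 - 1/8 ± ...
= 0.7041
(Full series converges to +ln(2) ≈ +0.6931)

S_45 = 0.7041


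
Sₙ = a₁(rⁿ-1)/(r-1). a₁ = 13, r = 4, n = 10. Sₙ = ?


Sₙ = 13×(4^10 - 1)/(4 - 1)
= 13×(1048576 - 1)/3
= 13×1048575/3
= 4543825

S_10 = 4543825


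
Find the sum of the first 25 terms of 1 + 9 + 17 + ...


aₙ = 1 + (25-1)×8 = 193
Sₙ = n(a₁+aₙ)/2 = 25×(1+193)/2
= 25×194/2 = 2425

S_25 = 2425


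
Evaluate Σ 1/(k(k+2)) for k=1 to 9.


1/(k(k+2)) = (1/2)·(1/k - 1/(k+2)) (partial fractions)
Telescoping: Σ = (1/2)·(1 + 1/2 - 1/10 - 1/11) = 36/55

Sum = 36/55


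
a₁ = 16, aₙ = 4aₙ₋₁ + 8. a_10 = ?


Computing step by step:
a_1 = 16
a_2 = 72
a_3 = 296
a_4 = 1192
a_5 = 4776
a_6 = 19112
a_7 = 76456
a_8 = 305832
a_9 = 1223336
a_10 = 4893352


a_10 = 4893352


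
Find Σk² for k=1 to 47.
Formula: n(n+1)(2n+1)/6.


n = 47
n(n+1)(2n+1)/6 = 47×48×95/6
= 214320/6 = 35720

Σk² = 35720


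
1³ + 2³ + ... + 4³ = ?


n(n+1)/2 = 4×5/2 = 10
Σk³ = 10² = 100

Σk³ = 100


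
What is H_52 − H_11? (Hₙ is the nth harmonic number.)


Σₖ₌12^52 1/k = 1/12 + 1/13 + 1/14 + ... + 1/52
= 4704865876296592668539/3099044504245996706400
≈ 1.5182

Sum = 4704865876296592668539/3099044504245996706400 ≈ 1.5182


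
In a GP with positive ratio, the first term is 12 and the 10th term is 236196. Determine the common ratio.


r^(n-1) = aₙ/a₁
r^9 = 236196/12 = 19683
r = 19683^(1/9)
= 3

r = 3


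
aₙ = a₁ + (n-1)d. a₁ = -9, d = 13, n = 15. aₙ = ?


aₙ = a₁ + (n-1)d
= -9 + (15-1)×13
= -9 + 182
= 173

a_15 = 173


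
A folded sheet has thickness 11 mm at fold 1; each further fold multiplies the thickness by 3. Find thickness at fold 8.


aₙ = a₁·r^(n-1)
= 11×3^7
= 11×2187
= 24057

a_8 = 24057


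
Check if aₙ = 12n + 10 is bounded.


aₙ = 12n + 10 → as n→∞, aₙ→∞
No finite upper bound exists
The sequence is UNBOUNDED

Unbounded (aₙ → ∞ as n → ∞)


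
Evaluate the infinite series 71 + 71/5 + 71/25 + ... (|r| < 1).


S∞ = a₁/(1-r) = 71/(1 - 1/5)
= 71/(4/5)
= 355/4

S∞ = 355/4


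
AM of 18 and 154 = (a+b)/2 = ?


AM = (18 + 154)/2 = 172/2 = 86

AM = 86


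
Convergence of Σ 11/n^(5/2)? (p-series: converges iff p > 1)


p-series test: Σ c/n^p converges if p > 1, diverges if p ≤ 1 (constant c > 0 doesn't affect convergence).
p = 5/2
5/2 > 1 → CONVERGES

Converges (p = 5/2 > 1)


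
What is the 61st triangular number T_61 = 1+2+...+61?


n(n+1)/2 = 61×62/2 = 3782/2 = 1891

Σk = 1891


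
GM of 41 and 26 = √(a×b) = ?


GM = √(41×26) = √1066 = 32.6497

GM = 32.6497


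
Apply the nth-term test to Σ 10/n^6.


lim(n→∞) 10/n^6 = 0
lim aₙ = 0 → nth-term test is INCONCLUSIVE
(Need other tests; this is actually a convergent p-series with p=6 > 1)

Inconclusive (lim aₙ = 0; need another test)


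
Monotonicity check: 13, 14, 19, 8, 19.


Differences: 1, 5, -11, 11
Difference at position 1 is +1 (> 0) but position 3 is -11 (< 0) — sequence both rises and falls
→ NOT monotonic

Not monotonic


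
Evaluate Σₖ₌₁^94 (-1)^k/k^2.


S = -1 + 1/4 - 1/9 + 1/16 - 1/25 + 1/36 - 1/49 + 1/64 ± ...
= -0.8224
(Full series converges to -π²/12 ≈ -0.8225)

S_94 = -0.8224


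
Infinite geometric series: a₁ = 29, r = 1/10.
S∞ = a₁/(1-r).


S∞ = a₁/(1-r) = 29/(1 - 1/10)
= 29/(9/10)
= 290/9

S∞ = 290/9


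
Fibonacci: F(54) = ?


Fibonacci sequence: 1, 1, 2, 3, 5, 8, 13, 21, 34, 55, 89, ...
F(54) = 86267571272

F(54) = 86267571272


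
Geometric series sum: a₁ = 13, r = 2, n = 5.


Sₙ = 13×(2^5 - 1)/(2 - 1)
= 13×(32 - 1)/1
= 13×31/1
= 403

S_5 = 403


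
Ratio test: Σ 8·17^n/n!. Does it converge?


aₙ = 8·17^n/n!
a_{n+1}/aₙ = 17^(n+1)/(n+1)! × n!/17^n  (constant 8 cancels)
= 17/(n+1)
L = lim(n→∞) 17/(n+1) = 0
L < 1 → series CONVERGES

Converges (ratio test: L = 0 < 1)


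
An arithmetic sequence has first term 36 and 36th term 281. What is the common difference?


d = (aₙ - a₁)/(n-1)
= (281 - 36)/(36-1)
= 245/35 = 7

d = 7


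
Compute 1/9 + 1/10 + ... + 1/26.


Σₖ₌9^26 1/k = 1/9 + 1/10 + 1/11 + ... + 1/26
= 10142360257/8923714800
≈ 1.1366

Sum = 10142360257/8923714800 ≈ 1.1366


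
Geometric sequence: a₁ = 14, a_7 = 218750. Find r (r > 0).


r^(n-1) = aₙ/a₁
r^6 = 218750/14 = 15625
r = 15625^(1/6)
= ±5; taking r > 0 gives r = 5

r = 5


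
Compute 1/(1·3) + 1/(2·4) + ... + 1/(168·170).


1/(k(k+2)) = (1/2)·(1/k - 1/(k+2)) (partial fractions)
Telescoping: Σ = (1/2)·(1 + 1/2 - 1/169 - 1/170) = 10689/14365

Sum = 10689/14365


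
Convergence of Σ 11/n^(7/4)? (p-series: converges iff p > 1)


p-series test: Σ c/n^p converges if p > 1, diverges if p ≤ 1 (constant c > 0 doesn't affect convergence).
p = 7/4
7/4 > 1 → CONVERGES

Converges (p = 7/4 > 1)


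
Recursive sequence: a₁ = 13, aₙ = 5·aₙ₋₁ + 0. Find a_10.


Computing step by step:
a_1 = 13
a_2 = 65
a_3 = 325
a_4 = 1625
a_5 = 8125
a_6 = 40625
a_7 = 203125
a_8 = 1015625
a_9 = 5078125
a_10 = 25390625


a_10 = 25390625


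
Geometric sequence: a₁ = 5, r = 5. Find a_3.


aₙ = a₁·r^(n-1)
= 5×5^2
= 5×25
= 125

a_3 = 125


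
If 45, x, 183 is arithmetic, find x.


AM = (45 + 183)/2 = 228/2 = 114

AM = 114


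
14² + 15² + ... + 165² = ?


Σₖ₌14^165 k² = Σₖ₌₁^165 k² − Σₖ₌₁^13 k²
= 165·166·331/6 − 13·14·27/6
= 1511015 − 819 = 1510196

Σk² = 1510196


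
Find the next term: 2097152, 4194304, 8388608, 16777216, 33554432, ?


Pattern: powers of 2: 2ⁿ
Terms: 2097152, 4194304, 8388608, 16777216, 33554432
Next term = 67108864

Next term = 67108864


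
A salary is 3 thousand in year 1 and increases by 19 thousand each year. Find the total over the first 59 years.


aₙ = 3 + (59-1)×19 = 1105
Sₙ = n(a₁+aₙ)/2 = 59×(3+1105)/2
= 59×1108/2 = 32686

S_59 = 32686


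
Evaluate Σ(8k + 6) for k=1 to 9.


Σ(8k+6) = 8·Σk + 6·n
= 8·45 + 6·9
= 360 + 54 = 414

Σ = 414


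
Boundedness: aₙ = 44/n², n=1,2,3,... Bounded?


a₁ = 44, a₂ = 44/4, a₃ = 44/9, ...
0 < aₙ ≤ 44 for all n ≥ 1
The sequence IS bounded

Bounded (0 < aₙ ≤ 44)


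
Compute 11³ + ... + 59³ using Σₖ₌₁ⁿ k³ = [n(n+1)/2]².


Σₖ₌11^59 k³ = [59·60/2]² − [10·11/2]²
= 3132900 − 3025 = 3129875

Σk³ = 3129875


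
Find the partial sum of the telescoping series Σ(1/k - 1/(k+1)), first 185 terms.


Telescoping: adjacent terms cancel.
= 1/1 - 1/186
= 1 - 1/186 = 185/186

Sum = 185/186


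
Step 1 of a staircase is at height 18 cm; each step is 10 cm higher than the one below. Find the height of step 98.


aₙ = a₁ + (n-1)d
= 18 + (98-1)×10
= 18 + 970
= 988

a_98 = 988


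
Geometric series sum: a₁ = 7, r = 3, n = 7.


Sₙ = 7×(3^7 - 1)/(3 - 1)
= 7×(2187 - 1)/2
= 7×2186/2
= 7651

S_7 = 7651


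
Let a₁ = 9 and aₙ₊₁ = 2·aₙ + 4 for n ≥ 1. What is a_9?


Computing step by step:
a_1 = 9
a_2 = 22
a_3 = 48
a_4 = 100
a_5 = 204
a_6 = 412
a_7 = 828
a_8 = 1660
a_9 = 3324


a_9 = 3324


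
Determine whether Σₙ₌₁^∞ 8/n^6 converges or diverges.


p-series test: Σ c/n^p converges if p > 1, diverges if p ≤ 1 (constant c > 0 doesn't affect convergence).
p = 6
6 > 1 → CONVERGES

Converges (p = 6 > 1)


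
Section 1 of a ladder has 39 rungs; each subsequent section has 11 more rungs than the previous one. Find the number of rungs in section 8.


aₙ = a₁ + (n-1)d
= 39 + (8-1)×11
= 39 + 77
= 116

a_8 = 116


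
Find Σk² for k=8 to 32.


Σₖ₌8^32 k² = Σₖ₌₁^32 k² − Σₖ₌₁^7 k²
= 32·33·65/6 − 7·8·15/6
= 11440 − 140 = 11300

Σk² = 11300


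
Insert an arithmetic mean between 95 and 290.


AM = (95 + 290)/2 = 385/2 = 192.5

AM = 192.5


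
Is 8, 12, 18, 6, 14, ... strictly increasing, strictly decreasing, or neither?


Differences: 4, 6, -12, 8
Difference at position 1 is +4 (> 0) but position 3 is -12 (< 0) — sequence both rises and falls
→ NOT monotonic

Not monotonic


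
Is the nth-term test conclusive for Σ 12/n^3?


lim(n→∞) 12/n^3 = 0
lim aₙ = 0 → nth-term test is INCONCLUSIVE
(Need other tests; this is actually a convergent p-series with p=3 > 1)

Inconclusive (lim aₙ = 0; need another test)


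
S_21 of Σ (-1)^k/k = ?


S = -1 + 1/2 - 1/3 + 1/4 - 1/5 + 1/6 - 1/7 + 1/8 ± ...
= -0.7164
(Full series converges to -ln(2) ≈ -0.6931)

S_21 = -0.7164


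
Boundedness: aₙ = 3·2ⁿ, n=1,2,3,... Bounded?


aₙ = 3·2ⁿ → as n→∞, aₙ→∞ (since base 2 > 1)
No finite upper bound exists
The sequence is UNBOUNDED

Unbounded (aₙ → ∞ as n → ∞)


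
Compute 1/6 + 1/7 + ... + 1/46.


Σₖ₌6^46 1/k = 1/6 + 1/7 + 1/8 + ... + 1/46
= 2870759322022694467/1345655451257488800
≈ 2.1334

Sum = 2870759322022694467/1345655451257488800 ≈ 2.1334


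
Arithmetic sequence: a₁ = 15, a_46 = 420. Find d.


d = (aₙ - a₁)/(n-1)
= (420 - 15)/(46-1)
= 405/45 = 9

d = 9


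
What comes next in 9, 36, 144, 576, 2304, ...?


Pattern: geometric (r=4)
Terms: 9, 36, 144, 576, 2304
Next term = 9216

Next term = 9216


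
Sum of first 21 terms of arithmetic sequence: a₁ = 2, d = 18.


aₙ = 2 + (21-1)×18 = 362
Sₙ = n(a₁+aₙ)/2 = 21×(2+362)/2
= 21×364/2 = 3822

S_21 = 3822


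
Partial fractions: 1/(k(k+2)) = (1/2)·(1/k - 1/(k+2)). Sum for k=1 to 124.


1/(k(k+2)) = (1/2)·(1/k - 1/(k+2)) (partial fractions)
Telescoping: Σ = (1/2)·(1 + 1/2 - 1/125 - 1/126) = 11687/15750

Sum = 11687/15750


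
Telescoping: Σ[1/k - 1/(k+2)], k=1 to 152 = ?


Telescoping with gap 2: two head and two tail terms survive.
= (1 + 1/2) - (1/153 + 1/154)
= 3/2 - 1/153 - 1/154 = 17518/11781

Sum = 17518/11781


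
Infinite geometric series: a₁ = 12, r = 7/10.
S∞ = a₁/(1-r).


S∞ = a₁/(1-r) = 12/(1 - 7/10)
= 12/(3/10)
= 40

S∞ = 40


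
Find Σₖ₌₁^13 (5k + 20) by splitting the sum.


Σ(5k+20) = 5·Σk + 20·n
= 5·91 + 20·13
= 455 + 260 = 715

Σ = 715


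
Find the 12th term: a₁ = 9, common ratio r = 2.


aₙ = a₁·r^(n-1)
= 9×2^11
= 9×2048
= 18432

a_12 = 18432


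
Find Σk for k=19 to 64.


Σₖ₌19^64 k = Σₖ₌₁^64 k − Σₖ₌₁^18 k
= 64·65/2 − 18·19/2
= 2080 − 171 = 1909

Σk = 1909


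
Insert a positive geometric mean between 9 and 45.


GM = √(9×45) = √405 = 20.1246

GM = 20.1246


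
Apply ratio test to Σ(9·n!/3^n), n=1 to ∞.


aₙ = 9·n!/3^n
a_{n+1}/aₙ = (n+1)!/3^(n+1) × 3^n/n!  (constant 9 cancels)
= (n+1)/3
L = lim(n→∞) (n+1)/3 = ∞
L > 1 → series DIVERGES

Diverges (ratio test: L = ∞ > 1)


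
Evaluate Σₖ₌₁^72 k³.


n(n+1)/2 = 72×73/2 = 2628
Σk³ = 2628² = 6906384

Σk³ = 6906384


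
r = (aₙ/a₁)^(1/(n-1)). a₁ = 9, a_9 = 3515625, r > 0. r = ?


r^(n-1) = aₙ/a₁
r^8 = 3515625/9 = 390625
r = 390625^(1/8)
= ±5; taking r > 0 gives r = 5

r = 5


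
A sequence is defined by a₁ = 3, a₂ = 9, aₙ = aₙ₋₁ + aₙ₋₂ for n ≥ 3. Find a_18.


Computing iteratively: 3, 9, 12, 21, 33, 54, 87, 141, 228, 369, 597, 966, ...
a_18 = 17334

a_18 = 17334


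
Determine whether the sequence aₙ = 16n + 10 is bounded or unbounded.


aₙ = 16n + 10 → as n→∞, aₙ→∞
No finite upper bound exists
The sequence is UNBOUNDED

Unbounded (aₙ → ∞ as n → ∞)


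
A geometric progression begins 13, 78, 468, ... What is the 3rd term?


aₙ = a₁·r^(n-1)
= 13×6^2
= 13×36
= 468

a_3 = 468


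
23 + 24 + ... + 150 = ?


Σₖ₌23^150 k = Σₖ₌₁^150 k − Σₖ₌₁^22 k
= 150·151/2 − 22·23/2
= 11325 − 253 = 11072

Σk = 11072


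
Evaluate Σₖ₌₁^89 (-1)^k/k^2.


S = -1 + 1/4 - 1/9 + 1/16 - 1/25 + 1/36 - 1/49 + 1/64 ± ...
= -0.8225
(Full series converges to -π²/12 ≈ -0.8225)

S_89 = -0.8225


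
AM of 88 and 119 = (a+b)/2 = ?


AM = (88 + 119)/2 = 207/2 = 103.5

AM = 103.5


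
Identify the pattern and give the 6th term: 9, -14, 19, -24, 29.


Pattern: alternating sign, magnitude arithmetic (d=5)
Terms: 9, -14, 19, -24, 29
Next term = -34

Next term = -34


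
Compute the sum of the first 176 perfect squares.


n = 176
n(n+1)(2n+1)/6 = 176×177×353/6
= 10996656/6 = 1832776

Σk² = 1832776


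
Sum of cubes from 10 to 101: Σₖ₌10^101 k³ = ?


Σₖ₌10^101 k³ = [101·102/2]² − [9·10/2]²
= 26532801 − 2025 = 26530776

Σk³ = 26530776


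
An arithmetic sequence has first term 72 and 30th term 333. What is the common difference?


d = (aₙ - a₁)/(n-1)
= (333 - 72)/(30-1)
= 261/29 = 9

d = 9


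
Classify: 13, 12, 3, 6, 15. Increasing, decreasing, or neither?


Differences: -1, -9, 3, 9
Difference at position 3 is +3 (> 0) but position 1 is -1 (< 0) — sequence both rises and falls
→ NOT monotonic

Not monotonic


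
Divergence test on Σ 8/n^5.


lim(n→∞) 8/n^5 = 0
lim aₙ = 0 → nth-term test is INCONCLUSIVE
(Need other tests; this is actually a convergent p-series with p=5 > 1)

Inconclusive (lim aₙ = 0; need another test)


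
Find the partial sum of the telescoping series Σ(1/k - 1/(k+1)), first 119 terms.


Telescoping: adjacent terms cancel.
= 1/1 - 1/120
= 1 - 1/120 = 119/120

Sum = 119/120


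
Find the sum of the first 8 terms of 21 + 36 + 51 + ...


aₙ = 21 + (8-1)×15 = 126
Sₙ = n(a₁+aₙ)/2 = 8×(21+126)/2
= 8×147/2 = 588

S_8 = 588


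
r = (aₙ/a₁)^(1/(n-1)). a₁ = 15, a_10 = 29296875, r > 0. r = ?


r^(n-1) = aₙ/a₁
r^9 = 29296875/15 = 1953125
r = 1953125^(1/9)
= 5

r = 5


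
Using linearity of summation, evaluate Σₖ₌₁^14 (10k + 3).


Σ(10k+3) = 10·Σk + 3·n
= 10·105 + 3·14
= 1050 + 42 = 1092

Σ = 1092


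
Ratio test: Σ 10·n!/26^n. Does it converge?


aₙ = 10·n!/26^n
a_{n+1}/aₙ = (n+1)!/26^(n+1) × 26^n/n!  (constant 10 cancels)
= (n+1)/26
L = lim(n→∞) (n+1)/26 = ∞
L > 1 → series DIVERGES

Diverges (ratio test: L = ∞ > 1)


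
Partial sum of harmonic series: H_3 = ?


H_3 = 1/1 + 1/2 + 1/3
= 11/6
≈ 1.8333

H_3 = 11/6 ≈ 1.8333


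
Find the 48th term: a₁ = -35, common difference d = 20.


aₙ = a₁ + (n-1)d
= -35 + (48-1)×20
= -35 + 940
= 905

a_48 = 905


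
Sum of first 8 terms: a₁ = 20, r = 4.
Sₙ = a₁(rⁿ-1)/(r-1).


Sₙ = 20×(4^8 - 1)/(4 - 1)
= 20×(65536 - 1)/3
= 20×65535/3
= 436900

S_8 = 436900


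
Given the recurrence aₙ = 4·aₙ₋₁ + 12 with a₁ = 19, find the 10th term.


Computing step by step:
a_1 = 19
a_2 = 88
a_3 = 364
a_4 = 1468
a_5 = 5884
a_6 = 23548
a_7 = 94204
a_8 = 376828
a_9 = 1507324
a_10 = 6029308


a_10 = 6029308


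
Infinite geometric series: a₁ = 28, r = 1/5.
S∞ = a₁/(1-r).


S∞ = a₁/(1-r) = 28/(1 - 1/5)
= 28/(4/5)
= 35

S∞ = 35


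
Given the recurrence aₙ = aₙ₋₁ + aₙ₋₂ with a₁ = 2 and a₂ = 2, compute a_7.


Computing iteratively: 2, 2, 4, 6, 10, 16, 26
a_7 = 26

a_7 = 26


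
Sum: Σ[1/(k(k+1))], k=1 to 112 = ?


1/(k(k+1)) = 1/k - 1/(k+1) (partial fractions)
Telescoping: Σ = 1 - 1/113 = 112/113

Sum = 112/113


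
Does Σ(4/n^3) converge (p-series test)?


p-series test: Σ c/n^p converges if p > 1, diverges if p ≤ 1 (constant c > 0 doesn't affect convergence).
p = 3
3 > 1 → CONVERGES

Converges (p = 3 > 1)


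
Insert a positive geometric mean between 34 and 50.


GM = √(34×50) = √1700 = 41.2311

GM = 41.2311


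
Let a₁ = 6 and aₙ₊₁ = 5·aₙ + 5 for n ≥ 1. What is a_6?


Computing step by step:
a_1 = 6
a_2 = 35
a_3 = 180
a_4 = 905
a_5 = 4530
a_6 = 22655


a_6 = 22655


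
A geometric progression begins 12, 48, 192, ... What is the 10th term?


aₙ = a₁·r^(n-1)
= 12×4^9
= 12×262144
= 3145728

a_10 = 3145728


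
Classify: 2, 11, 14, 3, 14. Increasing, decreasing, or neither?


Differences: 9, 3, -11, 11
Difference at position 1 is +9 (> 0) but position 3 is -11 (< 0) — sequence both rises and falls
→ NOT monotonic

Not monotonic


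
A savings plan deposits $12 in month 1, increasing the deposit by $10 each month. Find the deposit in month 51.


aₙ = a₁ + (n-1)d
= 12 + (51-1)×10
= 12 + 500
= 512

a_51 = 512


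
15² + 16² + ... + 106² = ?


Σₖ₌15^106 k² = Σₖ₌₁^106 k² − Σₖ₌₁^14 k²
= 106·107·213/6 − 14·15·29/6
= 402641 − 1015 = 401626

Σk² = 401626


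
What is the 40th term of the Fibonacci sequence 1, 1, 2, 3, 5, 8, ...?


Fibonacci sequence: 1, 1, 2, 3, 5, 8, 13, 21, 34, 55, 89, ...
F(40) = 102334155

F(40) = 102334155


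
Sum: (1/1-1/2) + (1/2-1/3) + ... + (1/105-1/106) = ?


Telescoping: adjacent terms cancel.
= 1/1 - 1/106
= 1 - 1/106 = 105/106

Sum = 105/106


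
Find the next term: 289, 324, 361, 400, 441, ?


Pattern: perfect squares: n²
Terms: 289, 324, 361, 400, 441
Next term = 484

Next term = 484


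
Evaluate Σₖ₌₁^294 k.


n(n+1)/2 = 294×295/2 = 86730/2 = 43365

Σk = 43365


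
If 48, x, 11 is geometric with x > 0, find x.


GM = √(48×11) = √528 = 22.9783

GM = 22.9783


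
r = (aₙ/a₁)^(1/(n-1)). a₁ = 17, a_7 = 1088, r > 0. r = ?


r^(n-1) = aₙ/a₁
r^6 = 1088/17 = 64
r = 64^(1/6)
= ±2; taking r > 0 gives r = 2

r = 2


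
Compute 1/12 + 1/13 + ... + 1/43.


Σₖ₌12^43 1/k = 1/12 + 1/13 + 1/14 + ... + 1/43
= 12529194618585504529/9419588158802421600
≈ 1.3301

Sum = 12529194618585504529/9419588158802421600 ≈ 1.3301


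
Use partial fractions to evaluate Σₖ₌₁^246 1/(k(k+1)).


1/(k(k+1)) = 1/k - 1/(k+1) (partial fractions)
Telescoping: Σ = 1 - 1/247 = 246/247

Sum = 246/247


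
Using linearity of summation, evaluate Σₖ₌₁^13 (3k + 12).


Σ(3k+12) = 3·Σk + 12·n
= 3·91 + 12·13
= 273 + 156 = 429

Σ = 429


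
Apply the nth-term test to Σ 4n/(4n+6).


lim(n→∞) 4n/(4n+6) = 4/4 = 1  (divide numerator and denominator by n)
lim aₙ = 1 ≠ 0 → series DIVERGES

Diverges (lim aₙ = 1 ≠ 0)


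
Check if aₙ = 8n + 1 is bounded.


aₙ = 8n + 1 → as n→∞, aₙ→∞
No finite upper bound exists
The sequence is UNBOUNDED

Unbounded (aₙ → ∞ as n → ∞)


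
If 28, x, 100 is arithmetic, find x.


AM = (28 + 100)/2 = 128/2 = 64

AM = 64


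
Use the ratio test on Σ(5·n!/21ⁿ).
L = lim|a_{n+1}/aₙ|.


aₙ = 5·n!/21^n
a_{n+1}/aₙ = (n+1)!/21^(n+1) × 21^n/n!  (constant 5 cancels)
= (n+1)/21
L = lim(n→∞) (n+1)/21 = ∞
L > 1 → series DIVERGES

Diverges (ratio test: L = ∞ > 1)


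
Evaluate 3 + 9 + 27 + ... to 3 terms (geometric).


Sₙ = 3×(3^3 - 1)/(3 - 1)
= 3×(27 - 1)/2
= 3×26/2
= 39

S_3 = 39


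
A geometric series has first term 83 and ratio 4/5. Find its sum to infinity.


S∞ = a₁/(1-r) = 83/(1 - 4/5)
= 83/(1/5)
= 415

S∞ = 415


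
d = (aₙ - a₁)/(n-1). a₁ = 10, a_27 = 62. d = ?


d = (aₙ - a₁)/(n-1)
= (62 - 10)/(27-1)
= 52/26 = 2

d = 2


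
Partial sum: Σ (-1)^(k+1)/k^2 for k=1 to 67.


S = 1 - 1/4 + 1/9 - 1/16 + 1/25 - 1/36 + 1/49 - 1/64 ± ...
= 0.8226
(Full series converges to +π²/12 ≈ +0.8225)

S_67 = 0.8226


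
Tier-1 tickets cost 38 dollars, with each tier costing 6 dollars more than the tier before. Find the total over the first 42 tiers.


aₙ = 38 + (42-1)×6 = 284
Sₙ = n(a₁+aₙ)/2 = 42×(38+284)/2
= 42×322/2 = 6762

S_42 = 6762


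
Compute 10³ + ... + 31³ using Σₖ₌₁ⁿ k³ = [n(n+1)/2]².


Σₖ₌10^31 k³ = [31·32/2]² − [9·10/2]²
= 246016 − 2025 = 243991

Σk³ = 243991


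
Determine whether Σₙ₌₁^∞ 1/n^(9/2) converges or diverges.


p-series test: Σ c/n^p converges if p > 1, diverges if p ≤ 1 (constant c > 0 doesn't affect convergence).
p = 9/2
9/2 > 1 → CONVERGES

Converges (p = 9/2 > 1)


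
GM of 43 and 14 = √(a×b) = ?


GM = √(43×14) = √602 = 24.5357

GM = 24.5357


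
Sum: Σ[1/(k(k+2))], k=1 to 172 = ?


1/(k(k+2)) = (1/2)·(1/k - 1/(k+2)) (partial fractions)
Telescoping: Σ = (1/2)·(1 + 1/2 - 1/173 - 1/174) = 22403/30102

Sum = 22403/30102


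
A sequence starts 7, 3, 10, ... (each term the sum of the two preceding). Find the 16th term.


Computing iteratively: 7, 3, 10, 13, 23, 36, 59, 95, 154, 249, 403, 652, ...
a_16 = 4469

a_16 = 4469


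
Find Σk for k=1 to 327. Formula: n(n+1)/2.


n(n+1)/2 = 327×328/2 = 107256/2 = 53628

Σk = 53628


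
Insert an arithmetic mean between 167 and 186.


AM = (167 + 186)/2 = 353/2 = 176.5

AM = 176.5


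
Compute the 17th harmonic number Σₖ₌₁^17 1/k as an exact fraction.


H_17 = 1/1 + 1/2 + 1/3 + ... + 1/17
= 42142223/12252240
≈ 3.4396

H_17 = 42142223/12252240 ≈ 3.4396


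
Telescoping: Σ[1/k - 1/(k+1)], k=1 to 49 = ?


Telescoping: adjacent terms cancel.
= 1/1 - 1/50
= 1 - 1/50 = 49/50

Sum = 49/50


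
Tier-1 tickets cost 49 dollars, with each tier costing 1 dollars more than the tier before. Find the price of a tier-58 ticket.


aₙ = a₁ + (n-1)d
= 49 + (58-1)×1
= 49 + 57
= 106

a_58 = 106


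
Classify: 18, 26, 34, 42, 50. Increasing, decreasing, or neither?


Differences: 8, 8, 8, 8
All differences > 0 → strictly INCREASING

Monotonically increasing


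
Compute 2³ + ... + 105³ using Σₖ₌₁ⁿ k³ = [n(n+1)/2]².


Σₖ₌2^105 k³ = [105·106/2]² − [1·2/2]²
= 30969225 − 1 = 30969224

Σk³ = 30969224


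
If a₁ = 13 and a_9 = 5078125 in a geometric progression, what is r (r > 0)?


r^(n-1) = aₙ/a₁
r^8 = 5078125/13 = 390625
r = 390625^(1/8)
= ±5; taking r > 0 gives r = 5

r = 5


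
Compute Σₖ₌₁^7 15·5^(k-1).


Sₙ = 15×(5^7 - 1)/(5 - 1)
= 15×(78125 - 1)/4
= 15×78124/4
= 292965

S_7 = 292965


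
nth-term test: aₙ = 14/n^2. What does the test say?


lim(n→∞) 14/n^2 = 0
lim aₙ = 0 → nth-term test is INCONCLUSIVE
(Need other tests; this is actually a convergent p-series with p=2 > 1)

Inconclusive (lim aₙ = 0; need another test)


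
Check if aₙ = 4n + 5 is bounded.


aₙ = 4n + 5 → as n→∞, aₙ→∞
No finite upper bound exists
The sequence is UNBOUNDED

Unbounded (aₙ → ∞ as n → ∞)


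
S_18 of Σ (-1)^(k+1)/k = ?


S = 1 - 1/2 + 1/3 - 1/4 + 1/5 - 1/6 + 1/7 - 1/8 ± ...
= 0.6661
(Full series converges to +ln(2) ≈ +0.6931)

S_18 = 0.6661


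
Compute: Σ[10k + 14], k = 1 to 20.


Σ(10k+14) = 10·Σk + 14·n
= 10·210 + 14·20
= 2100 + 280 = 2380

Σ = 2380


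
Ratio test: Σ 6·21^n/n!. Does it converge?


aₙ = 6·21^n/n!
a_{n+1}/aₙ = 21^(n+1)/(n+1)! × n!/21^n  (constant 6 cancels)
= 21/(n+1)
L = lim(n→∞) 21/(n+1) = 0
L < 1 → series CONVERGES

Converges (ratio test: L = 0 < 1)


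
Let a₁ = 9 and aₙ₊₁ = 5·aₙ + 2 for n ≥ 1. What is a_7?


Computing step by step:
a_1 = 9
a_2 = 47
a_3 = 237
a_4 = 1187
a_5 = 5937
a_6 = 29687
a_7 = 148437


a_7 = 148437


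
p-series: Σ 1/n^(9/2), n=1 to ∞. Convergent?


p-series test: Σ c/n^p converges if p > 1, diverges if p ≤ 1 (constant c > 0 doesn't affect convergence).
p = 9/2
9/2 > 1 → CONVERGES

Converges (p = 9/2 > 1)
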